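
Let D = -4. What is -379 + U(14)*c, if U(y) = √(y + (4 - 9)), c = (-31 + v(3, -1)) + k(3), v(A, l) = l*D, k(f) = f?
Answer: -451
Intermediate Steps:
v(A, l) = -4*l (v(A, l) = l*(-4) = -4*l)
c = -24 (c = (-31 - 4*(-1)) + 3 = (-31 + 4) + 3 = -27 + 3 = -24)
U(y) = √(-5 + y) (U(y) = √(y - 5) = √(-5 + y))
-379 + U(14)*c = -379 + √(-5 + 14)*(-24) = -379 + √9*(-24) = -379 + 3*(-24) = -379 - 72 = -451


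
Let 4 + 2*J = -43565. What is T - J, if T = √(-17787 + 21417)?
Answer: 43569/2 + 11*√30 ≈ 21845.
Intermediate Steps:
T = 11*√30 (T = √3630 = 11*√30 ≈ 60.250)
J = -43569/2 (J = -2 + (½)*(-43565) = -2 - 43565/2 = -43569/2 ≈ -21785.)
T - J = 11*√30 - 1*(-43569/2) = 11*√30 + 43569/2 = 43569/2 + 11*√30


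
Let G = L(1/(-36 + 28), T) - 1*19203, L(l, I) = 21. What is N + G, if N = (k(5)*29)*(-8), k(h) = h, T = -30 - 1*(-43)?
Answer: -20342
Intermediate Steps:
T = 13 (T = -30 + 43 = 13)
G = -19182 (G = 21 - 1*19203 = 21 - 19203 = -19182)
N = -1160 (N = (5*29)*(-8) = 145*(-8) = -1160)
N + G = -1160 - 19182 = -20342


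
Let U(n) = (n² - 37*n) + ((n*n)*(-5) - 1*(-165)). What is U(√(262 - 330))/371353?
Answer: 437/371353 - 74*I*√17/371353 ≈ 0.0011768 - 0.00082162*I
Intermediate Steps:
U(n) = 165 - 37*n - 4*n² (U(n) = (n² - 37*n) + (n²*(-5) + 165) = (n² - 37*n) + (-5*n² + 165) = (n² - 37*n) + (165 - 5*n²) = 165 - 37*n - 4*n²)
U(√(262 - 330))/371353 = (165 - 37*√(262 - 330) - 4*(√(262 - 330))²)/371353 = (165 - 74*I*√17 - 4*(√(-68))²)*(1/371353) = (165 - 74*I*√17 - 4*(2*I*√17)²)*(1/371353) = (165 - 74*I*√17 - 4*(-68))*(1/371353) = (165 - 74*I*√17 + 272)*(1/371353) = (437 - 74*I*√17)*(1/371353) = 437/371353 - 74*I*√17/371353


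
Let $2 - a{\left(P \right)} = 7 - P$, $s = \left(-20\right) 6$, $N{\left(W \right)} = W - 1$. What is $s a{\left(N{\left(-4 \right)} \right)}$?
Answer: $1200$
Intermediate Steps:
$N{\left(W \right)} = -1 + W$
$s = -120$
$a{\left(P \right)} = -5 + P$ ($a{\left(P \right)} = 2 - \left(7 - P\right) = 2 + \left(-7 + P\right) = -5 + P$)
$s a{\left(N{\left(-4 \right)} \right)} = - 120 \left(-5 - 5\right) = \left(-120\right) \left(-10\right) = 1200$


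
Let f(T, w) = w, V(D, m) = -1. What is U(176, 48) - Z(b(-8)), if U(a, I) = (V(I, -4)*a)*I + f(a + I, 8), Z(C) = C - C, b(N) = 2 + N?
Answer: -8440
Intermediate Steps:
Z(C) = 0
U(a, I) = 8 - I*a (U(a, I) = (-a)*I + 8 = -I*a + 8 = 8 - I*a)
U(176, 48) - Z(b(-8)) = (8 - 1*48*176) - 1*0 = (8 - 8448) + 0 = -8440 + 0 = -8440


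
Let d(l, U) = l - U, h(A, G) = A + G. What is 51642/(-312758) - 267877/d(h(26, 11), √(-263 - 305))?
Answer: -1549992498448/302906123 - 535754*I*√142/1937 ≈ -5117.1 - 3295.9*I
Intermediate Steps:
51642/(-312758) - 267877/d(h(26, 11), √(-263 - 305)) = 51642/(-312758) - 267877/((26 + 11) - √(-263 - 305)) = 51642*(-1/312758) - 267877/(37 - √(-568)) = -25821/156379 - 267877/(37 - 2*I*√142)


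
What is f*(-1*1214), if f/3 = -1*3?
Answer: 10926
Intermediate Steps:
f = -9 (f = 3*(-1*3) = 3*(-3) = -9)
f*(-1*1214) = -(-9)*1214 = -9*(-1214) = 10926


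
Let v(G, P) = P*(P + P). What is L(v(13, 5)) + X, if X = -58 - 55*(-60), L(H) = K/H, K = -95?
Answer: 32401/10 ≈ 3240.1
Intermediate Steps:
v(G, P) = 2*P**2 (v(G, P) = P*(2*P) = 2*P**2)
L(H) = -95/H
X = 3242 (X = -58 + 3300 = 3242)
L(v(13, 5)) + X = -95/(2*5**2) + 3242 = -95/(2*25) + 3242 = -95/50 + 3242 = -95*1/50 + 3242 = -19/10 + 3242 = 32401/10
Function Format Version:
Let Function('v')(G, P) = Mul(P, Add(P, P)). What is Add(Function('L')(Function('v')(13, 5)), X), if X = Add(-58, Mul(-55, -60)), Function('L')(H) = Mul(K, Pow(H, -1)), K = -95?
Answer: Rational(32401, 10) ≈ 3240.1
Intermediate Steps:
Function('v')(G, P) = Mul(2, Pow(P, 2)) (Function('v')(G, P) = Mul(P, Mul(2, P)) = Mul(2, Pow(P, 2)))
Function('L')(H) = Mul(-95, Pow(H, -1))
X = 3242 (X = Add(-58, 3300) = 3242)
Add(Function('L')(Function('v')(13, 5)), X) = Add(Mul(-95, Pow(Mul(2, Pow(5, 2)), -1)), 3242) = Add(Mul(-95, Pow(Mul(2, 25), -1)), 3242) = Add(Mul(-95, Pow(50, -1)), 3242) = Add(Mul(-95, Rational(1, 50)), 3242) = Add(Rational(-19, 10), 3242) = Rational(32401, 10)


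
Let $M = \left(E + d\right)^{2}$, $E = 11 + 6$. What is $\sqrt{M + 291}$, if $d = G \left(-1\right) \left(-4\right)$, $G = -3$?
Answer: $2 \sqrt{79} \approx 17.776$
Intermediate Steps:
$d = -12$ ($d = \left(-3\right) \left(-1\right) \left(-4\right) = 3 \left(-4\right) = -12$)
$E = 17$
$M = 25$ ($M = \left(17 - 12\right)^{2} = 5^{2} = 25$)
$\sqrt{M + 291} = \sqrt{25 + 291} = \sqrt{316} = 2 \sqrt{79}$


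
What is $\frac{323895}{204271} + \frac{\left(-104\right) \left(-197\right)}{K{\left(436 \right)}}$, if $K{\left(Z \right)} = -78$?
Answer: $- \frac{159993863}{612813} \approx -261.08$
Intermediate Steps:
$\frac{323895}{204271} + \frac{\left(-104\right) \left(-197\right)}{K{\left(436 \right)}} = \frac{323895}{204271} + \frac{\left(-104\right) \left(-197\right)}{-78} = 323895 \cdot \frac{1}{204271} + 20488 \left(- \frac{1}{78}\right) = \frac{323895}{204271} - \frac{788}{3} = - \frac{159993863}{612813}$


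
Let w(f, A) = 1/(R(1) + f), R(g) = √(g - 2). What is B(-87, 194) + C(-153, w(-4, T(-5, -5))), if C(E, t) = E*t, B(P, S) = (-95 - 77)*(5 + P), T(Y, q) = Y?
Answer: 14140 + 9*I ≈ 14140.0 + 9.0*I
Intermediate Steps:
B(P, S) = -860 - 172*P (B(P, S) = -172*(5 + P) = -860 - 172*P)
R(g) = √(-2 + g)
w(f, A) = 1/(I + f) (w(f, A) = 1/(√(-2 + 1) + f) = 1/(√(-1) + f) = 1/(I + f))
B(-87, 194) + C(-153, w(-4, T(-5, -5))) = (-860 - 172*(-87)) - 153/(I - 4) = (-860 + 14964) - 153*(-4 - I)/17 = 14104 - 9*(-4 - I)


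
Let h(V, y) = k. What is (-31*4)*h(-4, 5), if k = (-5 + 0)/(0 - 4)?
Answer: -155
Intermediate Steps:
k = 5/4 (k = -5/(-4) = -5*(-1/4) = 5/4 ≈ 1.2500)
h(V, y) = 5/4
(-31*4)*h(-4, 5) = -31*4*(5/4) = -124*5/4 = -155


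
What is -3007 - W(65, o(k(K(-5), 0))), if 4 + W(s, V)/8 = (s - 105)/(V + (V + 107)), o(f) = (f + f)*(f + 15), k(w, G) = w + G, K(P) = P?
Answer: -276995/93 ≈ -2978.4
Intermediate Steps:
k(w, G) = G + w
o(f) = 2*f*(15 + f) (o(f) = (2*f)*(15 + f) = 2*f*(15 + f))
W(s, V) = -32 + 8*(-105 + s)/(107 + 2*V) (W(s, V) = -32 + 8*((s - 105)/(V + (V + 107))) = -32 + 8*((-105 + s)/(V + (107 + V))) = -32 + 8*((-105 + s)/(107 + 2*V)) = -32 + 8*(-105 + s)/(107 + 2*V))
-3007 - W(65, o(k(K(-5), 0))) = -3007 - 8*(-533 + 65 - 16*(0 - 5)*(15 + (0 - 5)))/(107 + 2*(2*(0 - 5)*(15 + (0 - 5)))) = -3007 - 8*(-533 + 65 - 16*(-5)*(15 - 5))/(107 + 2*(2*(-5)*(15 - 5))) = -3007 - 8*(-533 + 65 - 16*(-5)*10)/(107 + 2*(2*(-5)*10)) = -3007 - 8*(-533 + 65 - 8*(-100))/(107 + 2*(-100)) = -3007 - 8*(-533 + 65 + 800)/(107 - 200) = -3007 - 8*332/(-93) = -3007 - 8*(-1)*332/93 = -3007 - 1*(-2656/93) = -3007 + 2656/93 = -276995/93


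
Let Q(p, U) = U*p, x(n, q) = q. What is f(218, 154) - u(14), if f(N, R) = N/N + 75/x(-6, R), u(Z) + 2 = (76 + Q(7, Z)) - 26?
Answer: -22255/154 ≈ -144.51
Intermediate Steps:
u(Z) = 48 + 7*Z (u(Z) = -2 + ((76 + Z*7) - 26) = -2 + ((76 + 7*Z) - 26) = -2 + (50 + 7*Z) = 48 + 7*Z)
f(N, R) = 1 + 75/R (f(N, R) = N/N + 75/R = 1 + 75/R)
f(218, 154) - u(14) = (75 + 154)/154 - (48 + 7*14) = (1/154)*229 - (48 + 98) = 229/154 - 1*146 = 229/154 - 146 = -22255/154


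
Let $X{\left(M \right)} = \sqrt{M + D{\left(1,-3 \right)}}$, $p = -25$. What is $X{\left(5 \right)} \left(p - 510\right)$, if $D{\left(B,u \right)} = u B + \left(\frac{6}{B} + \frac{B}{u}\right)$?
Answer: $- \frac{535 \sqrt{69}}{3} \approx -1481.3$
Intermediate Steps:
$D{\left(B,u \right)} = \frac{6}{B} + B u + \frac{B}{u}$ ($D{\left(B,u \right)} = B u + \left(\frac{6}{B} + \frac{B}{u}\right) = \frac{6}{B} + B u + \frac{B}{u}$)
$X{\left(M \right)} = \sqrt{\frac{8}{3} + M}$ ($X{\left(M \right)} = \sqrt{M + \left(\frac{6}{1} + 1 \left(-3\right) + 1 \frac{1}{-3}\right)} = \sqrt{M + \left(6 \cdot 1 - 3 + 1 \left(- \frac{1}{3}\right)\right)} = \sqrt{M - - \frac{8}{3}} = \sqrt{M + \frac{8}{3}} = \sqrt{\frac{8}{3} + M}$)
$X{\left(5 \right)} \left(p - 510\right) = \frac{\sqrt{24 + 9 \cdot 5}}{3} \left(-25 - 510\right) = \frac{\sqrt{24 + 45}}{3} \left(-535\right) = \frac{\sqrt{69}}{3} \left(-535\right) = - \frac{535 \sqrt{69}}{3}$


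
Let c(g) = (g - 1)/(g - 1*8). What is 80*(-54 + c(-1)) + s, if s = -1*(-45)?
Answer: -38315/9 ≈ -4257.2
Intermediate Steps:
c(g) = (-1 + g)/(-8 + g) (c(g) = (-1 + g)/(g - 8) = (-1 + g)/(-8 + g))
s = 45
80*(-54 + c(-1)) + s = 80*(-54 + (-1 - 1)/(-8 - 1)) + 45 = 80*(-54 - 2/(-9)) + 45 = 80*(-54 - ⅑*(-2)) + 45 = 80*(-54 + 2/9) + 45 = 80*(-484/9) + 45 = -38720/9 + 45 = -38315/9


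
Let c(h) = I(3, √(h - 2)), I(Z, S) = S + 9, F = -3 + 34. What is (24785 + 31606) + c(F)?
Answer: 56400 + √29 ≈ 56405.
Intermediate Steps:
F = 31
I(Z, S) = 9 + S
c(h) = 9 + √(-2 + h) (c(h) = 9 + √(h - 2) = 9 + √(-2 + h))
(24785 + 31606) + c(F) = (24785 + 31606) + (9 + √(-2 + 31)) = 56391 + (9 + √29) = 56400 + √29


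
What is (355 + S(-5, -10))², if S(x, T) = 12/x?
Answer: 3108169/25 ≈ 1.2433e+5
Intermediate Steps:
(355 + S(-5, -10))² = (355 + 12/(-5))² = (355 + 12*(-⅕))² = (355 - 12/5)² = (1763/5)² = 3108169/25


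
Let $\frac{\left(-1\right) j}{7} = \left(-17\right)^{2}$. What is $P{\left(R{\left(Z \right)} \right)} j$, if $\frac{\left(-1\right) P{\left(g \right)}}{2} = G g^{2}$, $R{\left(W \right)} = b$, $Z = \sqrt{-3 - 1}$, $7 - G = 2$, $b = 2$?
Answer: $80920$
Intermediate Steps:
$G = 5$ ($G = 7 - 2 = 5$)
$Z = 2 i$ ($Z = \sqrt{-4} = 2 i \approx 2.0 i$)
$R{\left(W \right)} = 2$
$P{\left(g \right)} = - 10 g^{2}$ ($P{\left(g \right)} = - 2 \cdot 5 g^{2} = - 10 g^{2}$)
$j = -2023$ ($j = - 7 \left(-17\right)^{2} = \left(-7\right) 289 = -2023$)
$P{\left(R{\left(Z \right)} \right)} j = - 10 \cdot 2^{2} \left(-2023\right) = \left(-10\right) 4 \left(-2023\right) = \left(-40\right) \left(-2023\right) = 80920$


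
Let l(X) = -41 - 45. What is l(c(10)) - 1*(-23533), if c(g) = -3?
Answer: 23447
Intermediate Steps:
l(X) = -86
l(c(10)) - 1*(-23533) = -86 - 1*(-23533) = -86 + 23533 = 23447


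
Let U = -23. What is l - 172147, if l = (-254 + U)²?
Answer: -95418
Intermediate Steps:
l = 76729 (l = (-254 - 23)² = (-277)² = 76729)
l - 172147 = 76729 - 172147 = -95418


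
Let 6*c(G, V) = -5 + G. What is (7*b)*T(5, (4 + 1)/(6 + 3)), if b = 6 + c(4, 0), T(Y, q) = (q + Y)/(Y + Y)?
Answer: 1225/54 ≈ 22.685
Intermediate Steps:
c(G, V) = -⅚ + G/6 (c(G, V) = (-5 + G)/6 = -⅚ + G/6)
T(Y, q) = (Y + q)/(2*Y) (T(Y, q) = (Y + q)/((2*Y)) = (Y + q)*(1/(2*Y)) = (Y + q)/(2*Y))
b = 35/6 (b = 6 + (-⅚ + (⅙)*4) = 6 + (-⅚ + ⅔) = 6 - ⅙ = 35/6 ≈ 5.8333)
(7*b)*T(5, (4 + 1)/(6 + 3)) = (7*(35/6))*((½)*(5 + (4 + 1)/(6 + 3))/5) = 245*((½)*(⅕)*(5 + 5/9))/6 = 245*((½)*(⅕)*(50/9))/6 = (245/6)*(5/9) = 1225/54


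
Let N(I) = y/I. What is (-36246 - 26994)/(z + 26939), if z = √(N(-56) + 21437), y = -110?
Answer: -47701426080/20319271897 + 1138320*√51877/20319271897 ≈ -2.3348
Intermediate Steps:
N(I) = -110/I
z = 9*√51877/14 (z = √(-110/(-56) + 21437) = √(-110*(-1/56) + 21437) = √(55/28 + 21437) = √(600291/28) = 9*√51877/14 ≈ 146.42)
(-36246 - 26994)/(z + 26939) = (-36246 - 26994)/(9*√51877/14 + 26939) = -63240/(26939 + 9*√51877/14)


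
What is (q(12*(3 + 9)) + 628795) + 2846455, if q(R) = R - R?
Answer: 3475250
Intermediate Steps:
q(R) = 0
(q(12*(3 + 9)) + 628795) + 2846455 = (0 + 628795) + 2846455 = 628795 + 2846455 = 3475250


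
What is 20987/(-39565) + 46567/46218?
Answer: 872446189/1828615170 ≈ 0.47711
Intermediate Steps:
20987/(-39565) + 46567/46218 = 20987*(-1/39565) + 46567*(1/46218) = -20987/39565 + 46567/46218 = 872446189/1828615170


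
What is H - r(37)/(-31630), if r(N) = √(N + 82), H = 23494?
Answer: 23494 + √119/31630 ≈ 23494.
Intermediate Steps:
r(N) = √(82 + N)
H - r(37)/(-31630) = 23494 - √(82 + 37)/(-31630) = 23494 - √119*(-1)/31630 = 23494 - (-1)*√119/31630 = 23494 + √119/31630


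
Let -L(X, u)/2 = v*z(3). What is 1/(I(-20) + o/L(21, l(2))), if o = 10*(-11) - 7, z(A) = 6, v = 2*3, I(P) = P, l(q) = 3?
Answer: -8/147 ≈ -0.054422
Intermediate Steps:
v = 6
L(X, u) = -72 (L(X, u) = -12*6 = -2*36 = -72)
o = -117 (o = -110 - 7 = -117)
1/(I(-20) + o/L(21, l(2))) = 1/(-20 - 117/(-72)) = 1/(-20 - 117*(-1/72)) = 1/(-20 + 13/8) = 1/(-147/8) = -8/147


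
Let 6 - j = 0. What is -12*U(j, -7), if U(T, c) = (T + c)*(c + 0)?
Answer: -84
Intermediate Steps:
j = 6 (j = 6 - 1*0 = 6 + 0 = 6)
U(T, c) = c*(T + c) (U(T, c) = (T + c)*c = c*(T + c))
-12*U(j, -7) = -(-84)*(6 - 7) = -(-84)*(-1) = -12*7 = -84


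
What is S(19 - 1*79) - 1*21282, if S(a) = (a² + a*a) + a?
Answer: -14142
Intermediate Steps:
S(a) = a + 2*a² (S(a) = (a² + a²) + a = 2*a² + a = a + 2*a²)
S(19 - 1*79) - 1*21282 = (19 - 1*79)*(1 + 2*(19 - 1*79)) - 1*21282 = (19 - 79)*(1 + 2*(19 - 79)) - 21282 = -60*(1 + 2*(-60)) - 21282 = -60*(1 - 120) - 21282 = -60*(-119) - 21282 = 7140 - 21282 = -14142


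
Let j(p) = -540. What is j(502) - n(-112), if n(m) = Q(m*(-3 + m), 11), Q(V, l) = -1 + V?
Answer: -13419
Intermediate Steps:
n(m) = -1 + m*(-3 + m)
j(502) - n(-112) = -540 - (-1 - 112*(-3 - 112)) = -540 - (-1 - 112*(-115)) = -540 - (-1 + 12880) = -540 - 1*12879 = -540 - 12879 = -13419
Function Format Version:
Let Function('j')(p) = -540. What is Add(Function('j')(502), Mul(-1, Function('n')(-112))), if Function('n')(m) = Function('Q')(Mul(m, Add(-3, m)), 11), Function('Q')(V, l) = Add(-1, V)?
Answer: -13419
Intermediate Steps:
Function('n')(m) = Add(-1, Mul(m, Add(-3, m)))
Add(Function('j')(502), Mul(-1, Function('n')(-112))) = Add(-540, Mul(-1, Add(-1, Mul(-112, Add(-3, -112))))) = Add(-540, Mul(-1, Add(-1, Mul(-112, -115)))) = Add(-540, Mul(-1, Add(-1, 12880))) = Add(-540, Mul(-1, 12879)) = Add(-540, -12879) = -13419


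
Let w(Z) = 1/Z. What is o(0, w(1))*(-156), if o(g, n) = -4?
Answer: 624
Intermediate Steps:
o(0, w(1))*(-156) = -4*(-156) = 624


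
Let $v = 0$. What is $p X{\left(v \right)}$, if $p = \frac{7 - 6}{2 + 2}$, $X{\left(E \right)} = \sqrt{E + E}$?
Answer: $0$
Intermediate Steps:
$X{\left(E \right)} = \sqrt{2} \sqrt{E}$ ($X{\left(E \right)} = \sqrt{2 E} = \sqrt{2} \sqrt{E}$)
$p = \frac{1}{4}$ ($p = 1 \cdot \frac{1}{4} = \frac{1}{4} \approx 0.25$)
$p X{\left(v \right)} = \frac{\sqrt{2} \sqrt{0}}{4} = \frac{\sqrt{2} \cdot 0}{4} = \frac{1}{4} \cdot 0 = 0$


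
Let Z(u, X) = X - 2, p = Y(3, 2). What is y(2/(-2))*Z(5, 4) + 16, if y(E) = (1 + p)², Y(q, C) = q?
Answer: 48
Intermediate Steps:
p = 3
Z(u, X) = -2 + X
y(E) = 16 (y(E) = (1 + 3)² = 4² = 16)
y(2/(-2))*Z(5, 4) + 16 = 16*(-2 + 4) + 16 = 16*2 + 16 = 32 + 16 = 48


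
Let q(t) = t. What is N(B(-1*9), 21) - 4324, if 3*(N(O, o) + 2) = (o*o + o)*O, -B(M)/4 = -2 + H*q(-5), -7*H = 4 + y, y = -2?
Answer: -3974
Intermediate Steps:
H = -2/7 (H = -(4 - 2)/7 = -⅐*2 = -2/7 ≈ -0.28571)
B(M) = 16/7 (B(M) = -4*(-2 - 2/7*(-5)) = -4*(-2 + 10/7) = -4*(-4/7) = 16/7)
N(O, o) = -2 + O*(o + o²)/3 (N(O, o) = -2 + ((o*o + o)*O)/3 = -2 + ((o² + o)*O)/3 = -2 + ((o + o²)*O)/3 = -2 + (O*(o + o²))/3 = -2 + O*(o + o²)/3)
N(B(-1*9), 21) - 4324 = (-2 + (⅓)*(16/7)*21 + (⅓)*(16/7)*21²) - 4324 = (-2 + 16 + (⅓)*(16/7)*441) - 4324 = (-2 + 16 + 336) - 4324 = 350 - 4324 = -3974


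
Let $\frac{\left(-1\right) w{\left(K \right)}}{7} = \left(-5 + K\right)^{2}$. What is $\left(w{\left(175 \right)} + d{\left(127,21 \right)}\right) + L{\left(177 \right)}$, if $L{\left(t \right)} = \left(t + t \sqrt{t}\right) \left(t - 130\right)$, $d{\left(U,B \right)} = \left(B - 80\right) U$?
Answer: $-201474 + 8319 \sqrt{177} \approx -90797.0$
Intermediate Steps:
$d{\left(U,B \right)} = U \left(-80 + B\right)$ ($d{\left(U,B \right)} = \left(-80 + B\right) U = U \left(-80 + B\right)$)
$L{\left(t \right)} = \left(-130 + t\right) \left(t + t^{\frac{3}{2}}\right)$ ($L{\left(t \right)} = \left(t + t^{\frac{3}{2}}\right) \left(-130 + t\right) = \left(-130 + t\right) \left(t + t^{\frac{3}{2}}\right)$)
$w{\left(K \right)} = - 7 \left(-5 + K\right)^{2}$
$\left(w{\left(175 \right)} + d{\left(127,21 \right)}\right) + L{\left(177 \right)} = \left(- 7 \left(-5 + 175\right)^{2} + 127 \left(-80 + 21\right)\right) + \left(177^{2} + 177^{\frac{5}{2}} - 23010 - 130 \cdot 177^{\frac{3}{2}}\right) = \left(- 7 \cdot 170^{2} + 127 \left(-59\right)\right) + \left(31329 + 31329 \sqrt{177} - 23010 - 130 \cdot 177 \sqrt{177}\right) = \left(\left(-7\right) 28900 - 7493\right) + \left(31329 + 31329 \sqrt{177} - 23010 - 23010 \sqrt{177}\right) = \left(-202300 - 7493\right) + \left(8319 + 8319 \sqrt{177}\right) = -209793 + \left(8319 + 8319 \sqrt{177}\right) = -201474 + 8319 \sqrt{177}$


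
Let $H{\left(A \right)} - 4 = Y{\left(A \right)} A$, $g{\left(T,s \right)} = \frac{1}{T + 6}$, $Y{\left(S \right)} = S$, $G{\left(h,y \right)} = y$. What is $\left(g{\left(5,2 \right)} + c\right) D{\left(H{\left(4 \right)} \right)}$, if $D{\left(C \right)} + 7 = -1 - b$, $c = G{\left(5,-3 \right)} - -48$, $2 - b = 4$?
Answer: $- \frac{2976}{11} \approx -270.55$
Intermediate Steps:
$b = -2$ ($b = 2 - 4 = -2$)
$g{\left(T,s \right)} = \frac{1}{6 + T}$
$H{\left(A \right)} = 4 + A^{2}$ ($H{\left(A \right)} = 4 + A A = 4 + A^{2}$)
$c = 45$ ($c = -3 - -48 = -3 + 48 = 45$)
$D{\left(C \right)} = -6$ ($D{\left(C \right)} = -7 - -1 = -7 + \left(-1 + 2\right) = -7 + 1 = -6$)
$\left(g{\left(5,2 \right)} + c\right) D{\left(H{\left(4 \right)} \right)} = \left(\frac{1}{6 + 5} + 45\right) \left(-6\right) = \left(\frac{1}{11} + 45\right) \left(-6\right) = \frac{496}{11} \left(-6\right) = - \frac{2976}{11}$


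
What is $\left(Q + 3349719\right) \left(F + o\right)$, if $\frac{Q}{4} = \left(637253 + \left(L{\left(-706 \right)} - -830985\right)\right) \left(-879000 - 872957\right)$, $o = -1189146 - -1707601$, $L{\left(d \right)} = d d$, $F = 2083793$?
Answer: $-35864467596090545544$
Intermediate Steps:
$L{\left(d \right)} = d^{2}$
$o = 518455$ ($o = -1189146 + 1707601 = 518455$)
$Q = -13782113124072$ ($Q = 4 \left(637253 + \left(\left(-706\right)^{2} - -830985\right)\right) \left(-879000 - 872957\right) = 4 \left(637253 + \left(498436 + 830985\right)\right) \left(-1751957\right) = 4 \left(637253 + 1329421\right) \left(-1751957\right) = 4 \cdot 1966674 \left(-1751957\right) = 4 \left(-3445528281018\right) = -13782113124072$)
$\left(Q + 3349719\right) \left(F + o\right) = \left(-13782113124072 + 3349719\right) \left(2083793 + 518455\right) = \left(-13782109774353\right) 2602248 = -35864467596090545544$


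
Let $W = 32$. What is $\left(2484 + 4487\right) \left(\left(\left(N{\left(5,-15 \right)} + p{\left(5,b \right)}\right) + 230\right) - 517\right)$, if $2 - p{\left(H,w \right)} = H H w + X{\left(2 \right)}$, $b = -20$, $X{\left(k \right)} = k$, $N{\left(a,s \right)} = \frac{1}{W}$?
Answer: $\frac{47521307}{32} \approx 1.485 \cdot 10^{6}$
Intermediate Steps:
$N{\left(a,s \right)} = \frac{1}{32}$
$p{\left(H,w \right)} = - w H^{2}$ ($p{\left(H,w \right)} = 2 - \left(H H w + 2\right) = 2 - \left(H^{2} w + 2\right) = 2 - \left(w H^{2} + 2\right) = 2 - \left(2 + w H^{2}\right) = - w H^{2}$)
$\left(2484 + 4487\right) \left(\left(\left(N{\left(5,-15 \right)} + p{\left(5,b \right)}\right) + 230\right) - 517\right) = \left(2484 + 4487\right) \left(\left(\left(\frac{1}{32} - - 20 \cdot 5^{2}\right) + 230\right) - 517\right) = 6971 \left(\left(\left(\frac{1}{32} - \left(-20\right) 25\right) + 230\right) - 517\right) = 6971 \left(\left(\left(\frac{1}{32} + 500\right) + 230\right) - 517\right) = 6971 \left(\left(\frac{16001}{32} + 230\right) - 517\right) = 6971 \left(\frac{23361}{32} - 517\right) = 6971 \cdot \frac{6817}{32} = \frac{47521307}{32}$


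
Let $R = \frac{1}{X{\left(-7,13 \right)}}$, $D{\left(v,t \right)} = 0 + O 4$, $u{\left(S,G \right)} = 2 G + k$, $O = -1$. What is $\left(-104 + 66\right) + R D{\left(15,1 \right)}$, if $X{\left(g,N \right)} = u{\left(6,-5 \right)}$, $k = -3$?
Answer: $- \frac{490}{13} \approx -37.692$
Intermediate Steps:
$u{\left(S,G \right)} = -3 + 2 G$ ($u{\left(S,G \right)} = 2 G - 3 = -3 + 2 G$)
$X{\left(g,N \right)} = -13$ ($X{\left(g,N \right)} = -3 + 2 \left(-5\right) = -3 - 10 = -13$)
$D{\left(v,t \right)} = -4$ ($D{\left(v,t \right)} = 0 - 4 = -4$)
$R = - \frac{1}{13}$ ($R = \frac{1}{-13} = - \frac{1}{13} \approx -0.076923$)
$\left(-104 + 66\right) + R D{\left(15,1 \right)} = \left(-104 + 66\right) - - \frac{4}{13} = -38 + \frac{4}{13} = - \frac{490}{13}$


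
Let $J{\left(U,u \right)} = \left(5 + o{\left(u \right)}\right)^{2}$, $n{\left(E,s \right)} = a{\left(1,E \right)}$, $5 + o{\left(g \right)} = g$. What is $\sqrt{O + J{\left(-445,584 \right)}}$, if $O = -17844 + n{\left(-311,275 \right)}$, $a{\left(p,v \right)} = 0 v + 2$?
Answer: $\sqrt{323214} \approx 568.52$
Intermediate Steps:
$o{\left(g \right)} = -5 + g$
$a{\left(p,v \right)} = 2$ ($a{\left(p,v \right)} = 0 + 2 = 2$)
$n{\left(E,s \right)} = 2$
$J{\left(U,u \right)} = u^{2}$ ($J{\left(U,u \right)} = \left(5 + \left(-5 + u\right)\right)^{2} = u^{2}$)
$O = -17842$ ($O = -17844 + 2 = -17842$)
$\sqrt{O + J{\left(-445,584 \right)}} = \sqrt{-17842 + 584^{2}} = \sqrt{-17842 + 341056} = \sqrt{323214}$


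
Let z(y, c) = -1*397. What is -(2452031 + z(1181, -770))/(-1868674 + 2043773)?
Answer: -2451634/175099 ≈ -14.001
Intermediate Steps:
z(y, c) = -397
-(2452031 + z(1181, -770))/(-1868674 + 2043773) = -(2452031 - 397)/(-1868674 + 2043773) = -2451634/175099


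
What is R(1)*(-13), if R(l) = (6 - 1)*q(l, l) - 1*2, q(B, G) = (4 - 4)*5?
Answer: 26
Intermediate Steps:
q(B, G) = 0 (q(B, G) = 0*5 = 0)
R(l) = -2 (R(l) = (6 - 1)*0 - 1*2 = 5*0 - 2 = 0 - 2 = -2)
R(1)*(-13) = -2*(-13) = 26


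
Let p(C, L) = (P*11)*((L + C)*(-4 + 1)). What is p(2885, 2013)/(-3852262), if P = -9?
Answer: -727353/1926131 ≈ -0.37762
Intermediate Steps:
p(C, L) = 297*C + 297*L (p(C, L) = (-9*11)*((L + C)*(-4 + 1)) = -99*(C + L)*(-3) = -99*(-3*C - 3*L) = 297*C + 297*L)
p(2885, 2013)/(-3852262) = (297*2885 + 297*2013)/(-3852262) = (856845 + 597861)*(-1/3852262) = 1454706*(-1/3852262) = -727353/1926131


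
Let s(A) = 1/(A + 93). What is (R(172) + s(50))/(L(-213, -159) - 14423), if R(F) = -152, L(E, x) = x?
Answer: 945/90662 ≈ 0.010423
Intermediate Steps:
s(A) = 1/(93 + A)
(R(172) + s(50))/(L(-213, -159) - 14423) = (-152 + 1/(93 + 50))/(-159 - 14423) = (-152 + 1/143)/(-14582) = (-152 + 1/143)*(-1/14582) = -21735/143*(-1/14582) = 945/90662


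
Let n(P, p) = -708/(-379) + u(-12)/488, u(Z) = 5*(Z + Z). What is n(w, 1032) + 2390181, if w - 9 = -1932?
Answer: 55258632042/23119 ≈ 2.3902e+6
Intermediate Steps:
w = -1923 (w = 9 - 1932 = -1923)
u(Z) = 10*Z (u(Z) = 5*(2*Z) = 10*Z)
n(P, p) = 37503/23119 (n(P, p) = -708/(-379) + (10*(-12))/488 = -708*(-1/379) - 120*1/488 = 708/379 - 15/61 = 37503/23119)
n(w, 1032) + 2390181 = 37503/23119 + 2390181 = 55258632042/23119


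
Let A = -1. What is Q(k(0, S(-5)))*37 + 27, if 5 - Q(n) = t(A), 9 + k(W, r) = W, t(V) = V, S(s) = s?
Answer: 249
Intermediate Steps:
k(W, r) = -9 + W
Q(n) = 6 (Q(n) = 5 - 1*(-1) = 5 + 1 = 6)
Q(k(0, S(-5)))*37 + 27 = 6*37 + 27 = 222 + 27 = 249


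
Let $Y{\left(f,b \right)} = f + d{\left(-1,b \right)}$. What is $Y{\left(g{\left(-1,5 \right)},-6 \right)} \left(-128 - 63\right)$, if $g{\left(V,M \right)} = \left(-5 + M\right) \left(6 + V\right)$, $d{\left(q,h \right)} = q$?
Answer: $191$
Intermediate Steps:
$Y{\left(f,b \right)} = -1 + f$ ($Y{\left(f,b \right)} = f - 1 = -1 + f$)
$Y{\left(g{\left(-1,5 \right)},-6 \right)} \left(-128 - 63\right) = \left(-1 + \left(-30 - -5 + 6 \cdot 5 + 5 \left(-1\right)\right)\right) \left(-128 - 63\right) = \left(-1 + \left(-30 + 5 + 30 - 5\right)\right) \left(-191\right) = \left(-1 + 0\right) \left(-191\right) = \left(-1\right) \left(-191\right) = 191$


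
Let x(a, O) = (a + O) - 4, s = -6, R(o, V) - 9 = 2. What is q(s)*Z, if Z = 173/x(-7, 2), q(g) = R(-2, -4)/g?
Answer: 1903/54 ≈ 35.241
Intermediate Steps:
R(o, V) = 11 (R(o, V) = 9 + 2 = 11)
x(a, O) = -4 + O + a (x(a, O) = (O + a) - 4 = -4 + O + a)
q(g) = 11/g
Z = -173/9 (Z = 173/(-4 + 2 - 7) = 173/(-9) = 173*(-⅑) = -173/9 ≈ -19.222)
q(s)*Z = (11/(-6))*(-173/9) = (11*(-⅙))*(-173/9) = -11/6*(-173/9) = 1903/54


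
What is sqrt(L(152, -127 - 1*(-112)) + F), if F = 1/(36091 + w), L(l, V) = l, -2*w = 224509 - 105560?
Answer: sqrt(332447054394)/46767 ≈ 12.329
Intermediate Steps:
w = -118949/2 (w = -(224509 - 105560)/2 = -1/2*118949 = -118949/2 ≈ -59475.)
F = -2/46767 (F = 1/(36091 - 118949/2) = 1/(-46767/2) = -2/46767 ≈ -4.2765e-5)
sqrt(L(152, -127 - 1*(-112)) + F) = sqrt(152 - 2/46767) = sqrt(7108582/46767) = sqrt(332447054394)/46767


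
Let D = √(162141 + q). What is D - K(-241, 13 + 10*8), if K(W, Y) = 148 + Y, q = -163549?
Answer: -241 + 8*I*√22 ≈ -241.0 + 37.523*I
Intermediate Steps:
D = 8*I*√22 (D = √(162141 - 163549) = √(-1408) = 8*I*√22 ≈ 37.523*I)
D - K(-241, 13 + 10*8) = 8*I*√22 - (148 + (13 + 10*8)) = 8*I*√22 - (148 + (13 + 80)) = 8*I*√22 - (148 + 93) = 8*I*√22 - 1*241 = 8*I*√22 - 241 = -241 + 8*I*√22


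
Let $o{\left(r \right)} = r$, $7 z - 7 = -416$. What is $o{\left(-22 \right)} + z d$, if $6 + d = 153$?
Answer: $-8611$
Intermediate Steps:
$z = - \frac{409}{7}$ ($z = 1 + \frac{1}{7} \left(-416\right) = 1 - \frac{416}{7} = - \frac{409}{7} \approx -58.429$)
$d = 147$ ($d = -6 + 153 = 147$)
$o{\left(-22 \right)} + z d = -22 - 8589 = -8611$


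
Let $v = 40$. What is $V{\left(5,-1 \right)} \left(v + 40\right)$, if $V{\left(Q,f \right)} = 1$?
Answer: $80$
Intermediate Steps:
$V{\left(5,-1 \right)} \left(v + 40\right) = 1 \left(40 + 40\right) = 1 \cdot 80 = 80$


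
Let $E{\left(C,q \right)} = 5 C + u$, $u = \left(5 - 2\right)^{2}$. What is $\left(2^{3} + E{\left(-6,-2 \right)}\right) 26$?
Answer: $-338$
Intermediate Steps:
$u = 9$ ($u = 3^{2} = 9$)
$E{\left(C,q \right)} = 9 + 5 C$ ($E{\left(C,q \right)} = 5 C + 9 = 9 + 5 C$)
$\left(2^{3} + E{\left(-6,-2 \right)}\right) 26 = \left(2^{3} + \left(9 + 5 \left(-6\right)\right)\right) 26 = \left(8 + \left(9 - 30\right)\right) 26 = \left(8 - 21\right) 26 = \left(-13\right) 26 = -338$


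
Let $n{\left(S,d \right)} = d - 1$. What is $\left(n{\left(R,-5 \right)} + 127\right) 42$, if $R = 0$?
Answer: $5082$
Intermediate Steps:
$n{\left(S,d \right)} = -1 + d$
$\left(n{\left(R,-5 \right)} + 127\right) 42 = \left(\left(-1 - 5\right) + 127\right) 42 = \left(-6 + 127\right) 42 = 121 \cdot 42 = 5082$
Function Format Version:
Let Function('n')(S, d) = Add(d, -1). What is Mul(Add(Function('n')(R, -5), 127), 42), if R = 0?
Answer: 5082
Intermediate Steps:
Function('n')(S, d) = Add(-1, d)
Mul(Add(Function('n')(R, -5), 127), 42) = Mul(Add(Add(-1, -5), 127), 42) = Mul(Add(-6, 127), 42) = Mul(121, 42) = 5082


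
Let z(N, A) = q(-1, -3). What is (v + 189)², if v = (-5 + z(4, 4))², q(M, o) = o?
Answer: 64009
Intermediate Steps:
z(N, A) = -3
v = 64 (v = (-5 - 3)² = (-8)² = 64)
(v + 189)² = (64 + 189)² = 253² = 64009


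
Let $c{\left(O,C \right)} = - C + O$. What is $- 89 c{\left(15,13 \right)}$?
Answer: $-178$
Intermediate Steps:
$c{\left(O,C \right)} = O - C$
$- 89 c{\left(15,13 \right)} = - 89 \left(15 - 13\right) = \left(-89\right) 2 = -178$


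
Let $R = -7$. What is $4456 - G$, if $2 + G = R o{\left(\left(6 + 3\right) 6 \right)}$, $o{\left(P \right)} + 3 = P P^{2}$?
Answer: $1106685$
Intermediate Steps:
$o{\left(P \right)} = -3 + P^{3}$ ($o{\left(P \right)} = -3 + P P^{2} = -3 + P^{3}$)
$G = -1102229$ ($G = -2 - 7 \left(-3 + \left(\left(6 + 3\right) 6\right)^{3}\right) = -2 - 7 \left(-3 + \left(9 \cdot 6\right)^{3}\right) = -2 - 7 \left(-3 + 54^{3}\right) = -2 - 7 \left(-3 + 157464\right) = -2 - 1102227 = -1102229$)
$4456 - G = 4456 - -1102229 = 4456 + 1102229 = 1106685$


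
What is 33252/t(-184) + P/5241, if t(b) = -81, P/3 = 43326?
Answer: -18193946/47169 ≈ -385.72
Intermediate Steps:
P = 129978 (P = 3*43326 = 129978)
33252/t(-184) + P/5241 = 33252/(-81) + 129978/5241 = 33252*(-1/81) + 129978*(1/5241) = -11084/27 + 43326/1747 = -18193946/47169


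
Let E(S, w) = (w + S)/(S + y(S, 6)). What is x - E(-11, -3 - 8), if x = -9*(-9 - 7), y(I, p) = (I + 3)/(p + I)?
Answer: 6658/47 ≈ 141.66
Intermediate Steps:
y(I, p) = (3 + I)/(I + p)
x = 144 (x = -9*(-16) = 144)
E(S, w) = (S + w)/(S + (3 + S)/(6 + S)) (E(S, w) = (w + S)/(S + (3 + S)/(S + 6)) = (S + w)/(S + (3 + S)/(6 + S)))
x - E(-11, -3 - 8) = 144 - (6 - 11)*(-11 + (-3 - 8))/(3 - 11 - 11*(6 - 11)) = 144 - (-5)*(-11 - 11)/(3 - 11 - 11*(-5)) = 144 - (-5)*(-22)/(3 - 11 + 55) = 144 - (-5)*(-22)/47 = 144 - 1*110/47 = 144 - 110/47 = 6658/47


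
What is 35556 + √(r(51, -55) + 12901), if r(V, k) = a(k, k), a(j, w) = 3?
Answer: 35556 + 2*√3226 ≈ 35670.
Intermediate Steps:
r(V, k) = 3
35556 + √(r(51, -55) + 12901) = 35556 + √(3 + 12901) = 35556 + √12904 = 35556 + 2*√3226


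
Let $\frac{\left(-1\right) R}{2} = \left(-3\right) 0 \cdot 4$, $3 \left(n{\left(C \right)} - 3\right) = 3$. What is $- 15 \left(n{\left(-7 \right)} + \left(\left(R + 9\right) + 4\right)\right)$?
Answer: $-255$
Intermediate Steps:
$n{\left(C \right)} = 4$ ($n{\left(C \right)} = 3 + \frac{1}{3} \cdot 3 = 3 + 1 = 4$)
$R = 0$ ($R = - 2 \left(-3\right) 0 \cdot 4 = - 2 \cdot 0 \cdot 4 = \left(-2\right) 0 = 0$)
$- 15 \left(n{\left(-7 \right)} + \left(\left(R + 9\right) + 4\right)\right) = - 15 \left(4 + \left(\left(0 + 9\right) + 4\right)\right) = - 15 \left(4 + \left(9 + 4\right)\right) = - 15 \left(4 + 13\right) = \left(-15\right) 17 = -255$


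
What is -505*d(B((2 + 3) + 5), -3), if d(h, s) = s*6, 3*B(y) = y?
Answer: 9090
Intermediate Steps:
B(y) = y/3
d(h, s) = 6*s
-505*d(B((2 + 3) + 5), -3) = -3030*(-3) = -505*(-18) = 9090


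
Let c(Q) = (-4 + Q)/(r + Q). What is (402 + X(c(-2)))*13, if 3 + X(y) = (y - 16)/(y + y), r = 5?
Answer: 10491/2 ≈ 5245.5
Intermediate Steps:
c(Q) = (-4 + Q)/(5 + Q)
X(y) = -3 + (-16 + y)/(2*y) (X(y) = -3 + (y - 16)/(y + y) = -3 + (-16 + y)/((2*y)) = -3 + (-16 + y)*(1/(2*y)) = -3 + (-16 + y)/(2*y))
(402 + X(c(-2)))*13 = (402 + (-5/2 - 8*(5 - 2)/(-4 - 2)))*13 = (402 + (-5/2 - 8/(-6/3)))*13 = (402 + (-5/2 - 8/((1/3)*(-6))))*13 = (402 + (-5/2 - 8/(-2)))*13 = (402 + (-5/2 - 8*(-1/2)))*13 = (402 + (-5/2 + 4))*13 = (402 + 3/2)*13 = (807/2)*13 = 10491/2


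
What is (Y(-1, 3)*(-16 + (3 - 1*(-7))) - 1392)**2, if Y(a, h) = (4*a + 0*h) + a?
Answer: 1855044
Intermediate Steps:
Y(a, h) = 5*a (Y(a, h) = (4*a + 0) + a = 4*a + a = 5*a)
(Y(-1, 3)*(-16 + (3 - 1*(-7))) - 1392)**2 = ((5*(-1))*(-16 + (3 - 1*(-7))) - 1392)**2 = (-5*(-16 + (3 + 7)) - 1392)**2 = (-5*(-16 + 10) - 1392)**2 = (-5*(-6) - 1392)**2 = (30 - 1392)**2 = (-1362)**2 = 1855044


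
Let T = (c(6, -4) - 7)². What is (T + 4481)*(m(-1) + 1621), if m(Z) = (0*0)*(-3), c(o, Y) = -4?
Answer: 7459842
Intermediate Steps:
m(Z) = 0 (m(Z) = 0*(-3) = 0)
T = 121 (T = (-4 - 7)² = (-11)² = 121)
(T + 4481)*(m(-1) + 1621) = (121 + 4481)*(0 + 1621) = 4602*1621 = 7459842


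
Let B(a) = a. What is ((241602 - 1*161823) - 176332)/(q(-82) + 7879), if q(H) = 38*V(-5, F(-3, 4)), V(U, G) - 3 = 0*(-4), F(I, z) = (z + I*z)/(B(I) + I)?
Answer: -96553/7993 ≈ -12.080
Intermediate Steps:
F(I, z) = (z + I*z)/(2*I) (F(I, z) = (z + I*z)/(I + I) = (z + I*z)/((2*I)) = (z + I*z)*(1/(2*I)) = (z + I*z)/(2*I))
V(U, G) = 3 (V(U, G) = 3 + 0*(-4) = 3 + 0 = 3)
q(H) = 114 (q(H) = 38*3 = 114)
((241602 - 1*161823) - 176332)/(q(-82) + 7879) = ((241602 - 1*161823) - 176332)/(114 + 7879) = ((241602 - 161823) - 176332)/7993 = (79779 - 176332)*(1/7993) = -96553*1/7993 = -96553/7993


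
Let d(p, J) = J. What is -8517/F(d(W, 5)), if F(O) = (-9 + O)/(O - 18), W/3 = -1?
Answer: -110721/4 ≈ -27680.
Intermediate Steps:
W = -3 (W = 3*(-1) = -3)
F(O) = (-9 + O)/(-18 + O)
-8517/F(d(W, 5)) = -8517*(-18 + 5)/(-9 + 5) = -8517/(-4/(-13)) = -8517/((-1/13*(-4))) = -8517/4/13 = -8517*13/4 = -110721/4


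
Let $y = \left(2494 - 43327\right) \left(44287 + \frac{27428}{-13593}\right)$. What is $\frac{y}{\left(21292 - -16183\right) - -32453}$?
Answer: $- \frac{8193356000193}{316843768} \approx -25859.0$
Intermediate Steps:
$y = - \frac{8193356000193}{4531}$ ($y = - 40833 \left(44287 + 27428 \left(- \frac{1}{13593}\right)\right) = - 40833 \left(44287 - \frac{27428}{13593}\right) = \left(-40833\right) \frac{601965763}{13593} = - \frac{8193356000193}{4531} \approx -1.8083 \cdot 10^{9}$)
$\frac{y}{\left(21292 - -16183\right) - -32453} = - \frac{8193356000193}{4531 \left(\left(21292 - -16183\right) - -32453\right)} = - \frac{8193356000193}{4531 \left(\left(21292 + 16183\right) + 32453\right)} = - \frac{8193356000193}{4531 \left(37475 + 32453\right)} = - \frac{8193356000193}{4531 \cdot 69928} = \left(- \frac{8193356000193}{4531}\right) \frac{1}{69928} = - \frac{8193356000193}{316843768}$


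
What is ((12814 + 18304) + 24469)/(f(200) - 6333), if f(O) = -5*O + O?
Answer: -7941/1019 ≈ -7.7929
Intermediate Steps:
f(O) = -4*O
((12814 + 18304) + 24469)/(f(200) - 6333) = ((12814 + 18304) + 24469)/(-4*200 - 6333) = (31118 + 24469)/(-800 - 6333) = 55587/(-7133) = 55587*(-1/7133) = -7941/1019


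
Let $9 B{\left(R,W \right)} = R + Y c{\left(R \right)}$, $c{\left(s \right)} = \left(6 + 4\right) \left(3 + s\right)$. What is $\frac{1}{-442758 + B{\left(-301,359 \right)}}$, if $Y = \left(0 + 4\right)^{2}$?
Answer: $- \frac{9}{4032803} \approx -2.2317 \cdot 10^{-6}$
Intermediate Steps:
$c{\left(s \right)} = 30 + 10 s$ ($c{\left(s \right)} = 10 \left(3 + s\right) = 30 + 10 s$)
$Y = 16$ ($Y = 4^{2} = 16$)
$B{\left(R,W \right)} = \frac{160}{3} + \frac{161 R}{9}$ ($B{\left(R,W \right)} = \frac{R + 16 \left(30 + 10 R\right)}{9} = \frac{R + \left(480 + 160 R\right)}{9} = \frac{480 + 161 R}{9} = \frac{160}{3} + \frac{161 R}{9}$)
$\frac{1}{-442758 + B{\left(-301,359 \right)}} = \frac{1}{-442758 + \left(\frac{160}{3} + \frac{161}{9} \left(-301\right)\right)} = \frac{1}{-442758 + \left(\frac{160}{3} - \frac{48461}{9}\right)} = \frac{1}{-442758 - \frac{47981}{9}} = \frac{1}{- \frac{4032803}{9}} = - \frac{9}{4032803}$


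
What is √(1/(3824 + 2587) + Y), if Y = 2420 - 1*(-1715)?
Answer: √169952314746/6411 ≈ 64.304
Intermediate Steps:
Y = 4135 (Y = 2420 + 1715 = 4135)
√(1/(3824 + 2587) + Y) = √(1/(3824 + 2587) + 4135) = √(1/6411 + 4135) = √(26509486/6411) = √169952314746/6411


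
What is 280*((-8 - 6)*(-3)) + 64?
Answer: 11824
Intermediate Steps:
280*((-8 - 6)*(-3)) + 64 = 280*(-14*(-3)) + 64 = 280*42 + 64 = 11760 + 64 = 11824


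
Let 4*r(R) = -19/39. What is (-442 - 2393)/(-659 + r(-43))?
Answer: 63180/14689 ≈ 4.3012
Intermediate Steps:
r(R) = -19/156 (r(R) = (-19/39)/4 = (-19*1/39)/4 = (¼)*(-19/39) = -19/156)
(-442 - 2393)/(-659 + r(-43)) = (-442 - 2393)/(-659 - 19/156) = -2835/(-102823/156) = -2835*(-156/102823) = 63180/14689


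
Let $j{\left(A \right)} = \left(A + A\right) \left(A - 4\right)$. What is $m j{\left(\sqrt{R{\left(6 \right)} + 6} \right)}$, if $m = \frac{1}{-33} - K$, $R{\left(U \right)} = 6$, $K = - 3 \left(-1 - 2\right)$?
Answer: $- \frac{2384}{11} + \frac{4768 \sqrt{3}}{33} \approx 33.528$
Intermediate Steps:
$K = 9$ ($K = \left(-3\right) \left(-3\right) = 9$)
$j{\left(A \right)} = 2 A \left(-4 + A\right)$
$m = - \frac{298}{33}$ ($m = \frac{1}{-33} - 9 = - \frac{1}{33} - 9 = - \frac{298}{33} \approx -9.0303$)
$m j{\left(\sqrt{R{\left(6 \right)} + 6} \right)} = - \frac{298 \cdot 2 \sqrt{6 + 6} \left(-4 + \sqrt{6 + 6}\right)}{33} = - \frac{298 \cdot 2 \sqrt{12} \left(-4 + \sqrt{12}\right)}{33} = - \frac{298 \cdot 2 \cdot 2 \sqrt{3} \left(-4 + 2 \sqrt{3}\right)}{33} = - \frac{298 \cdot 4 \sqrt{3} \left(-4 + 2 \sqrt{3}\right)}{33} = - \frac{1192 \sqrt{3} \left(-4 + 2 \sqrt{3}\right)}{33}$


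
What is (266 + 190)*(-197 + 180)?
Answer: -7752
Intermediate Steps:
(266 + 190)*(-197 + 180) = 456*(-17) = -7752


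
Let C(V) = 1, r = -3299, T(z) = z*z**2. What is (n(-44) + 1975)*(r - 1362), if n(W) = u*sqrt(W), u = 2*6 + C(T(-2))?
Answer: -9205475 - 121186*I*sqrt(11) ≈ -9.2055e+6 - 4.0193e+5*I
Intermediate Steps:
T(z) = z**3
u = 13 (u = 2*6 + 1 = 12 + 1 = 13)
n(W) = 13*sqrt(W)
(n(-44) + 1975)*(r - 1362) = (13*sqrt(-44) + 1975)*(-3299 - 1362) = (13*(2*I*sqrt(11)) + 1975)*(-4661) = (26*I*sqrt(11) + 1975)*(-4661) = (1975 + 26*I*sqrt(11))*(-4661) = -9205475 - 121186*I*sqrt(11)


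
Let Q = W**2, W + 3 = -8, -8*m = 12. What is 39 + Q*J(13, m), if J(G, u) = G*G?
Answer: 20488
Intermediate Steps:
m = -3/2 (m = -1/8*12 = -3/2 ≈ -1.5000)
W = -11 (W = -3 - 8 = -11)
J(G, u) = G**2
Q = 121 (Q = (-11)**2 = 121)
39 + Q*J(13, m) = 39 + 121*13**2 = 39 + 121*169 = 39 + 20449 = 20488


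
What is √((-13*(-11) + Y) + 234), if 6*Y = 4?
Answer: √3399/3 ≈ 19.434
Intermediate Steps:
Y = ⅔ (Y = (⅙)*4 = ⅔ ≈ 0.66667)
√((-13*(-11) + Y) + 234) = √((-13*(-11) + ⅔) + 234) = √((143 + ⅔) + 234) = √(431/3 + 234) = √(1133/3) = √3399/3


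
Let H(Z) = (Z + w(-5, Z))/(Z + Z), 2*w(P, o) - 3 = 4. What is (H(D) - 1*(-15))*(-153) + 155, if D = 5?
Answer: -45401/20 ≈ -2270.1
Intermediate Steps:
w(P, o) = 7/2 (w(P, o) = 3/2 + (1/2)*4 = 3/2 + 2 = 7/2)
H(Z) = (7/2 + Z)/(2*Z) (H(Z) = (Z + 7/2)/(Z + Z) = (7/2 + Z)/((2*Z)) = (7/2 + Z)*(1/(2*Z)) = (7/2 + Z)/(2*Z))
(H(D) - 1*(-15))*(-153) + 155 = ((1/4)*(7 + 2*5)/5 - 1*(-15))*(-153) + 155 = ((1/4)*(1/5)*(7 + 10) + 15)*(-153) + 155 = ((1/4)*(1/5)*17 + 15)*(-153) + 155 = (17/20 + 15)*(-153) + 155 = (317/20)*(-153) + 155 = -48501/20 + 155 = -45401/20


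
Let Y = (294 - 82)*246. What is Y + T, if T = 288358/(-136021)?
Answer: 7093478834/136021 ≈ 52150.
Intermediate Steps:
T = -288358/136021 (T = 288358*(-1/136021) = -288358/136021 ≈ -2.1200)
Y = 52152 (Y = 212*246 = 52152)
Y + T = 52152 - 288358/136021 = 7093478834/136021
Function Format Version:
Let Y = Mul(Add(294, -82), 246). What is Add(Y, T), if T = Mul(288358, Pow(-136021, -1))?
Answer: Rational(7093478834, 136021) ≈ 52150.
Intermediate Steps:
T = Rational(-288358, 136021) (T = Mul(288358, Rational(-1, 136021)) = Rational(-288358, 136021) ≈ -2.1200)
Y = 52152 (Y = Mul(212, 246) = 52152)
Add(Y, T) = Add(52152, Rational(-288358, 136021)) = Rational(7093478834, 136021)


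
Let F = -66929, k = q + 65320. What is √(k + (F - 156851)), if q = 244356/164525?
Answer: 2*I*√42892304448666/32905 ≈ 398.07*I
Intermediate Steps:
q = 244356/164525 (q = 244356*(1/164525) = 244356/164525 ≈ 1.4852)
k = 10747017356/164525 (k = 244356/164525 + 65320 = 10747017356/164525 ≈ 65322.)
√(k + (F - 156851)) = √(10747017356/164525 + (-66929 - 156851)) = √(10747017356/164525 - 223780) = √(-26070387144/164525) = 2*I*√42892304448666/32905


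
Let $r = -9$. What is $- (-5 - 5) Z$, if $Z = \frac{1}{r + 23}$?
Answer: $\frac{5}{7} \approx 0.71429$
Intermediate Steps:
$Z = \frac{1}{14}$ ($Z = \frac{1}{-9 + 23} = \frac{1}{14} \approx 0.071429$)
$- (-5 - 5) Z = - (-5 - 5) \frac{1}{14} = \left(-1\right) \left(-10\right) \frac{1}{14} = 10 \cdot \frac{1}{14} = \frac{5}{7}$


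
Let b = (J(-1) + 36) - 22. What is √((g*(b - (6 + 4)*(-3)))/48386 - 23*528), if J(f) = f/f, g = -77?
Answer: I*√28431761128914/48386 ≈ 110.2*I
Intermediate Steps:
J(f) = 1
b = 15 (b = (1 + 36) - 22 = 37 - 22 = 15)
√((g*(b - (6 + 4)*(-3)))/48386 - 23*528) = √(-77*(15 - (6 + 4)*(-3))/48386 - 23*528) = √(-77*(15 - 10*(-3))*(1/48386) - 12144) = √(-77*(15 - 1*(-30))*(1/48386) - 12144) = √(-77*(15 + 30)*(1/48386) - 12144) = √(-77*45*(1/48386) - 12144) = √(-3465*1/48386 - 12144) = √(-3465/48386 - 12144) = √(-587603049/48386) = I*√28431761128914/48386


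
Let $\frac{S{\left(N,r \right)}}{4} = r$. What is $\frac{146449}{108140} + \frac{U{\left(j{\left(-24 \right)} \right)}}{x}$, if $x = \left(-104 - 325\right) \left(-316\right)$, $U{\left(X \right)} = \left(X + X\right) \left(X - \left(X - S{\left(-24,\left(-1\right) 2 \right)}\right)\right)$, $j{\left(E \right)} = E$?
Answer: $\frac{1657894833}{1221657580} \approx 1.3571$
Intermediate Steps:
$S{\left(N,r \right)} = 4 r$
$U{\left(X \right)} = - 16 X$ ($U{\left(X \right)} = \left(X + X\right) \left(X - \left(X - \left(-4\right) 2\right)\right) = 2 X \left(X - \left(8 + X\right)\right) = 2 X \left(-8\right) = - 16 X$)
$x = 135564$ ($x = \left(-429\right) \left(-316\right) = 135564$)
$\frac{146449}{108140} + \frac{U{\left(j{\left(-24 \right)} \right)}}{x} = \frac{146449}{108140} + \frac{\left(-16\right) \left(-24\right)}{135564} = 146449 \cdot \frac{1}{108140} + 384 \cdot \frac{1}{135564} = \frac{146449}{108140} + \frac{32}{11297} = \frac{1657894833}{1221657580}$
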